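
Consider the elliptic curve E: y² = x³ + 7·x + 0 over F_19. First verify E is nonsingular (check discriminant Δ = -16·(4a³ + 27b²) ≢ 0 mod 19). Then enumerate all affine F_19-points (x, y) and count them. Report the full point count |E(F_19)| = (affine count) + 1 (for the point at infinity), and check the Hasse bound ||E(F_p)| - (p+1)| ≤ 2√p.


Affine points = {(0, 0), (4, 4), (4, 15), (6, 7), (6, 12), (8, 6), (8, 13), (10, 5), (10, 14), (12, 8), (12, 11), (14, 7), (14, 12), (16, 3), (16, 16), (17, 4), (17, 15), (18, 7), (18, 12)}; affine count = 19; |E(F_19)| = 20.

Discriminant check: Δ ∝ 4a³ + 27b² = 4·7³ + 27·0² = 4·343 + 27·0 ≡ 4 (mod 19). Nonzero ⇒ E is nonsingular.
For each x ∈ F_19, compute rhs = x³ + 7·x + 0 mod 19, then count y ∈ F_19 with y² ≡ rhs.
  x = 0: rhs = 0, matching y values: 0 (1 points).
  x = 1: rhs = 8, matching y values: none (0 points).
  x = 2: rhs = 3, matching y values: none (0 points).
  x = 3: rhs = 10, matching y values: none (0 points).
  x = 4: rhs = 16, matching y values: 4, 15 (2 points).
  x = 5: rhs = 8, matching y values: none (0 points).
  x = 6: rhs = 11, matching y values: 7, 12 (2 points).
  x = 7: rhs = 12, matching y values: none (0 points).
  x = 8: rhs = 17, matching y values: 6, 13 (2 points).
  x = 9: rhs = 13, matching y values: none (0 points).
  x = 10: rhs = 6, matching y values: 5, 14 (2 points).
  x = 11: rhs = 2, matching y values: none (0 points).
  x = 12: rhs = 7, matching y values: 8, 11 (2 points).
  x = 13: rhs = 8, matching y values: none (0 points).
  x = 14: rhs = 11, matching y values: 7, 12 (2 points).
  x = 15: rhs = 3, matching y values: none (0 points).
  x = 16: rhs = 9, matching y values: 3, 16 (2 points).
  x = 17: rhs = 16, matching y values: 4, 15 (2 points).
  x = 18: rhs = 11, matching y values: 7, 12 (2 points).
Total affine count: 19.
Full point count |E(F_19)| = 19 + 1 = 20.
Hasse bound: |20 − (19+1)| = |0| = 0 ≤ 2√19 ≈ 8.7178 ✓.


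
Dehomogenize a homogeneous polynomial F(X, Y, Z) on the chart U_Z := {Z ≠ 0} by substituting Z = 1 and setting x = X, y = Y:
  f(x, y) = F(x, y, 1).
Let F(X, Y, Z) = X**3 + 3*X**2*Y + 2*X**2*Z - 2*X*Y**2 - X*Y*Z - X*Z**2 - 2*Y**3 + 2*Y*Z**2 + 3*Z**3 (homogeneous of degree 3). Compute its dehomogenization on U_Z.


f(x, y) = x**3 + 3*x**2*y + 2*x**2 - 2*x*y**2 - x*y - x - 2*y**3 + 2*y + 3

On U_Z we set Z = 1. Each monomial c·X^i·Y^j·Z^k in F becomes c·x^i·y^j·1^k = c·x^i·y^j.
Substituting Z = 1: F(X, Y, 1) = x**3 + 3*x**2*y + 2*x**2 - 2*x*y**2 - x*y - x - 2*y**3 + 2*y + 3.
Note: deg(f) ≤ deg(F) = 3; strict inequality happens when F is divisible by Z (lost terms).


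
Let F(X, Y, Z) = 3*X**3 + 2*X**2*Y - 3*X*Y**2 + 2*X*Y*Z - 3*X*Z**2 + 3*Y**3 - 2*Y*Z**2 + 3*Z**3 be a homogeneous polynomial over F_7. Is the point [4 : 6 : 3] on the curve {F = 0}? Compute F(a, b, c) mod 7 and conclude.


F(4,6,3) ≡ 0 (mod 7); P is on the curve.

Evaluate F(4, 6, 3) term-by-term (mod 7).
  3*X**3 ↦ 3·64·1·1 = 192
  2*X**2*Y ↦ 2·16·6·1 = 192
  -3*X*Y**2 ↦ -3·4·36·1 = -432
  2*X*Y*Z ↦ 2·4·6·3 = 144
  -3*X*Z**2 ↦ -3·4·1·9 = -108
  3*Y**3 ↦ 3·1·216·1 = 648
  -2*Y*Z**2 ↦ -2·1·6·9 = -108
  3*Z**3 ↦ 3·1·1·27 = 81
Sum: F(4, 6, 3) = (192) + (192) + (-432) + (144) + (-108) + (648) + (-108) + (81) = 609.
Reducing mod 7: 609 ≡ 0 (mod 7).
Since F(a, b, c) ≡ 0 (mod 7), P lies on the curve.


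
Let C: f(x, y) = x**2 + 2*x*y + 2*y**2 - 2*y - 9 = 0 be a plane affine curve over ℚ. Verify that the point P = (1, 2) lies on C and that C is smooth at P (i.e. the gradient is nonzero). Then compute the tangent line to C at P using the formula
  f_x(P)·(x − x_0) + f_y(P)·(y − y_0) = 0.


Tangent line at P: 6*x + 8*y - 22 = 0.

Step 1: f(1, 2) = 0, so P lies on C.
Step 2: partial derivatives
  f_x(x, y) = 2*x + 2*y, f_y(x, y) = 2*x + 4*y - 2.
  f_x(P) = 6, f_y(P) = 8 (gradient nonzero, so P is smooth).
Step 3: tangent line at P: 6·(x − 1) + 8·(y − 2) = 0.
Expanding: 6*x + 8*y - 22 = 0.


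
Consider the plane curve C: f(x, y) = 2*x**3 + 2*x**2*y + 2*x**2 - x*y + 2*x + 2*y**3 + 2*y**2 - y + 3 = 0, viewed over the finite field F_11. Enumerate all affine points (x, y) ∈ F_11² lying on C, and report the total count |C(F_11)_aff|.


Affine F_11-points: {(1, 2), (3, 1), (3, 4), (3, 5), (4, 7), (5, 3), (5, 4), (6, 5), (7, 5), (7, 8), (9, 2), (9, 4), (10, 6), (10, 9)}; count = 14.

For each of the 121 pairs (x, y) ∈ F_11², evaluate f(x, y) mod 11. Record the zeros.
  x = 0: [0↦3, 1↦6, 2↦3, 3↦6, 4↦5, 5↦1, 6↦6, 7↦10, 8↦3, 9↦8, 10↦4]  zeros at y ∈ ∅
  x = 1: [0↦9, 1↦2, 2↦0, 3↦4, 4↦4, 5↦1, 6↦7, 7↦1, 8↦6, 9↦1, 10↦9]  zeros at y ∈ {2}
  x = 2: [0↦9, 1↦7, 2↦10, 3↦8, 4↦2, 5↦4, 6↦4, 7↦3, 8↦2, 9↦2, 10↦4]  zeros at y ∈ ∅
  x = 3: [0↦4, 1↦0, 2↦1, 3↦8, 4↦0, 5↦0, 6↦9, 7↦6, 8↦3, 9↦1, 10↦1]  zeros at y ∈ {1, 4, 5}
  x = 4: [0↦6, 1↦4, 2↦7, 3↦5, 4↦10, 5↦1, 6↦1, 7↦0, 8↦10, 9↦10, 10↦1]  zeros at y ∈ {7}
  x = 5: [0↦5, 1↦9, 2↦7, 3↦0, 4↦0, 5↦8, 6↦3, 7↦8, 8↦2, 9↦8, 10↦5]  zeros at y ∈ {3, 4}
  x = 6: [0↦2, 1↦5, 2↦2, 3↦5, 4↦4, 5↦0, 6↦5, 7↦9, 8↦2, 9↦7, 10↦3]  zeros at y ∈ {5}
  x = 7: [0↦9, 1↦4, 2↦4, 3↦10, 4↦1, 5↦0, 6↦8, 7↦4, 8↦0, 9↦8, 10↦7]  zeros at y ∈ {5, 8}
  x = 8: [0↦5, 1↦7, 2↦3, 3↦5, 4↦3, 5↦9, 6↦2, 7↦5, 8↦8, 9↦1, 10↦7]  zeros at y ∈ ∅
  x = 9: [0↦2, 1↦4, 2↦0, 3↦2, 4↦0, 5↦6, 6↦10, 7↦2, 8↦5, 9↦9, 10↦4]  zeros at y ∈ {2, 4}
  x = 10: [0↦1, 1↦7, 2↦7, 3↦2, 4↦4, 5↦3, 6↦0, 7↦7, 8↦3, 9↦0, 10↦10]  zeros at y ∈ {6, 9}
Collecting zeros: affine points = {(1, 2), (3, 1), (3, 4), (3, 5), (4, 7), (5, 3), (5, 4), (6, 5), (7, 5), (7, 8), (9, 2), (9, 4), (10, 6), (10, 9)}.
Total count |C(F_11)_aff| = 14.


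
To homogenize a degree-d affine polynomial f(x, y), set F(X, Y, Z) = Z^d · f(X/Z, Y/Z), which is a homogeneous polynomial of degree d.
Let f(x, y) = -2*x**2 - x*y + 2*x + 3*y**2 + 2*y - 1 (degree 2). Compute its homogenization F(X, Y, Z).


F(X, Y, Z) = -2*X**2 - X*Y + 2*X*Z + 3*Y**2 + 2*Y*Z - Z**2

deg(f) = 2.
Substitute x = X/Z, y = Y/Z into f, then multiply by Z^2.
  monomial -2·x^2·y^0 ↦ -2·X^2·Y^0·Z^0.
  monomial -1·x^1·y^1 ↦ -1·X^1·Y^1·Z^0.
  monomial 2·x^1·y^0 ↦ 2·X^1·Y^0·Z^1.
  monomial 3·x^0·y^2 ↦ 3·X^0·Y^2·Z^0.
  monomial 2·x^0·y^1 ↦ 2·X^0·Y^1·Z^1.
  monomial -1·x^0·y^0 ↦ -1·X^0·Y^0·Z^2.
Collecting: F(X, Y, Z) = -2*X**2 - X*Y + 2*X*Z + 3*Y**2 + 2*Y*Z - Z**2.


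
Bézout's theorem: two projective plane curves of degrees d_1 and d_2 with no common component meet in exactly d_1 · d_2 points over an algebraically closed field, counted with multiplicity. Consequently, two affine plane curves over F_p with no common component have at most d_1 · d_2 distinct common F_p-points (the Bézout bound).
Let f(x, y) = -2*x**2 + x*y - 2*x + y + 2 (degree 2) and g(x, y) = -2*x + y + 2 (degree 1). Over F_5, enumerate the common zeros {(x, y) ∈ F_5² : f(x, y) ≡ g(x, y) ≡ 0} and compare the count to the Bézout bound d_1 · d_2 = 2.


Common zeros: {(0, 3)}; count = 1; Bézout bound = 2.

deg(f) = 2, deg(g) = 1, so Bézout bound = 2.
Scan x ∈ F_5. For each x, list the y ∈ F_5 with f(x, y) ≡ 0 and those with g(x, y) ≡ 0 (mod 5); the common zeros in that column are the intersection.
  x = 0: f ≡ 0 at y ∈ {3}; g ≡ 0 at y ∈ {3}; common: {3}.
  x = 1: f ≡ 0 at y ∈ {1}; g ≡ 0 at y ∈ {0}; common: ∅.
  x = 2: f ≡ 0 at y ∈ {0}; g ≡ 0 at y ∈ {2}; common: ∅.
  x = 3: f ≡ 0 at y ∈ {3}; g ≡ 0 at y ∈ {4}; common: ∅.
  x = 4: f ≡ 0 at y ∈ ∅; g ≡ 0 at y ∈ {1}; common: ∅.
Collecting: common zeros = {(0, 3)}, so the count is 1.
Comparison with the Bézout bound: 1 ≤ 2 = deg(f)·deg(g), as expected for curves with no common component (the affine F_5-count falls short of the bound because intersections may lie at infinity, over extension fields, or carry multiplicity).


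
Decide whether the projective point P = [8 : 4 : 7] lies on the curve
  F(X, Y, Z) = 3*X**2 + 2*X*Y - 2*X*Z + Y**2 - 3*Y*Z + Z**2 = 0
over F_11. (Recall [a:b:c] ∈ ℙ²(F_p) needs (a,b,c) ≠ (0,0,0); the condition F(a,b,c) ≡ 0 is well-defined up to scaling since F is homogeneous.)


F(8,4,7) ≡ 4 (mod 11); P is NOT on the curve.

Evaluate F(8, 4, 7) term-by-term (mod 11).
  3*X**2 ↦ 3·64·1·1 = 192
  2*X*Y ↦ 2·8·4·1 = 64
  -2*X*Z ↦ -2·8·1·7 = -112
  Y**2 ↦ 1·1·16·1 = 16
  -3*Y*Z ↦ -3·1·4·7 = -84
  Z**2 ↦ 1·1·1·49 = 49
Sum: F(8, 4, 7) = (192) + (64) + (-112) + (16) + (-84) + (49) = 125.
Reducing mod 11: 125 ≡ 4 (mod 11).
Since F(a, b, c) ≡ 4 ≠ 0 (mod 11), P does NOT lie on the curve.


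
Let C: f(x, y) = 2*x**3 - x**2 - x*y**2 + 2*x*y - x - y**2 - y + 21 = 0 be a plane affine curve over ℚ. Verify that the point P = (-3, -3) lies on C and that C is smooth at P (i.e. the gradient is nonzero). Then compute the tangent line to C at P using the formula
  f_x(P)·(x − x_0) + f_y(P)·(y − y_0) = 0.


Tangent line at P: 44*x - 19*y + 75 = 0.

Step 1: f(-3, -3) = 0, so P lies on C.
Step 2: partial derivatives
  f_x(x, y) = 6*x**2 - 2*x - y**2 + 2*y - 1, f_y(x, y) = -2*x*y + 2*x - 2*y - 1.
  f_x(P) = 44, f_y(P) = -19 (gradient nonzero, so P is smooth).
Step 3: tangent line at P: 44·(x − -3) + -19·(y − -3) = 0.
Expanding: 44*x - 19*y + 75 = 0.


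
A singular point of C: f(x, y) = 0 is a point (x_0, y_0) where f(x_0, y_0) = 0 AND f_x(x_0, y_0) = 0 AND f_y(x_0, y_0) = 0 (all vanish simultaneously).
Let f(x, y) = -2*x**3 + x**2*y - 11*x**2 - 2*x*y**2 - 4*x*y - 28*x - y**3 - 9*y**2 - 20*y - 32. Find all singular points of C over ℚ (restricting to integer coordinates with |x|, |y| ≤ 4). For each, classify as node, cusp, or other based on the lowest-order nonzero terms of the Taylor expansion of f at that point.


Singular points: {(-2, -2)}; classification: node.

Compute partial derivatives:
  f_x = -6*x**2 + 2*x*y - 22*x - 2*y**2 - 4*y - 28.
  f_y = x**2 - 4*x*y - 4*x - 3*y**2 - 18*y - 20.
Scan x_0 ∈ {−4, ..., 4}. For each x_0, f_y(x_0, y) is a polynomial in y; find its integer roots y ∈ {−4, ..., 4}, then test f_x and f at those candidates.
  x = -4: f_y(-4, y) = -3*y**2 - 2*y + 12; no integer root y with |y| ≤ 4.
  x = -3: f_y(-3, y) = -3*y**2 - 6*y + 1; no integer root y with |y| ≤ 4.
  x = -2: f_y(-2, y) = -3*y**2 - 10*y - 8; vanishes at y ∈ {-2}. (-2, -2): f_x = 0, f = 0 — SINGULAR.
  x = -1: f_y(-1, y) = -3*y**2 - 14*y - 15; vanishes at y ∈ {-3}. (-1, -3): f_x = -12 ≠ 0.
  x = 0: f_y(0, y) = -3*y**2 - 18*y - 20; no integer root y with |y| ≤ 4.
  x = 1: f_y(1, y) = -3*y**2 - 22*y - 23; no integer root y with |y| ≤ 4.
  x = 2: f_y(2, y) = -3*y**2 - 26*y - 24; no integer root y with |y| ≤ 4.
  x = 3: f_y(3, y) = -3*y**2 - 30*y - 23; no integer root y with |y| ≤ 4.
  x = 4: f_y(4, y) = -3*y**2 - 34*y - 20; no integer root y with |y| ≤ 4.
Only singular point on the grid: (-2, -2).
Classify: substitute x = -2 + u, y = -2 + v and expand: f = -2*u**3 + u**2*v - u**2 - 2*u*v**2 - v**3 + v**2.
No constant or linear terms (consistent with a singular point). Quadratic part: -u**2 + v**2. Cubic part: -2*u**3 + u**2*v - 2*u*v**2 - v**3.
The quadratic part v**2 - u**2 = (v − u)(v + u) splits into two distinct linear factors, so there are two distinct tangent lines y − -2 = ±(x − -2) — this is a node (ordinary double point).
Classification: node.


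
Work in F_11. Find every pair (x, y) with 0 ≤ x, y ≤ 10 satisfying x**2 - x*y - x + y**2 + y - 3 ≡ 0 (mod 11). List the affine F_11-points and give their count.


Affine F_11-points: {(1, 5), (1, 6), (2, 4), (2, 8), (3, 4), (3, 9), (5, 5), (5, 10), (6, 6), (6, 10), (7, 8), (7, 9)}; count = 12.

For each of the 121 pairs (x, y) ∈ F_11², evaluate f(x, y) mod 11. Record the zeros.
  x = 0: [0↦8, 1↦10, 2↦3, 3↦9, 4↦6, 5↦5, 6↦6, 7↦9, 8↦3, 9↦10, 10↦8]  zeros at y ∈ ∅
  x = 1: [0↦8, 1↦9, 2↦1, 3↦6, 4↦2, 5↦0, 6↦0, 7↦2, 8↦6, 9↦1, 10↦9]  zeros at y ∈ {5, 6}
  x = 2: [0↦10, 1↦10, 2↦1, 3↦5, 4↦0, 5↦8, 6↦7, 7↦8, 8↦0, 9↦5, 10↦1]  zeros at y ∈ {4, 8}
  x = 3: [0↦3, 1↦2, 2↦3, 3↦6, 4↦0, 5↦7, 6↦5, 7↦5, 8↦7, 9↦0, 10↦6]  zeros at y ∈ {4, 9}
  x = 4: [0↦9, 1↦7, 2↦7, 3↦9, 4↦2, 5↦8, 6↦5, 7↦4, 8↦5, 9↦8, 10↦2]  zeros at y ∈ ∅
  x = 5: [0↦6, 1↦3, 2↦2, 3↦3, 4↦6, 5↦0, 6↦7, 7↦5, 8↦5, 9↦7, 10↦0]  zeros at y ∈ {5, 10}
  x = 6: [0↦5, 1↦1, 2↦10, 3↦10, 4↦1, 5↦5, 6↦0, 7↦8, 8↦7, 9↦8, 10↦0]  zeros at y ∈ {6, 10}
  x = 7: [0↦6, 1↦1, 2↦9, 3↦8, 4↦9, 5↦1, 6↦6, 7↦2, 8↦0, 9↦0, 10↦2]  zeros at y ∈ {8, 9}
  x = 8: [0↦9, 1↦3, 2↦10, 3↦8, 4↦8, 5↦10, 6↦3, 7↦9, 8↦6, 9↦5, 10↦6]  zeros at y ∈ ∅
  x = 9: [0↦3, 1↦7, 2↦2, 3↦10, 4↦9, 5↦10, 6↦2, 7↦7, 8↦3, 9↦1, 10↦1]  zeros at y ∈ ∅
  x = 10: [0↦10, 1↦2, 2↦7, 3↦3, 4↦1, 5↦1, 6↦3, 7↦7, 8↦2, 9↦10, 10↦9]  zeros at y ∈ ∅
Collecting zeros: affine points = {(1, 5), (1, 6), (2, 4), (2, 8), (3, 4), (3, 9), (5, 5), (5, 10), (6, 6), (6, 10), (7, 8), (7, 9)}.
Total count |C(F_11)_aff| = 12.


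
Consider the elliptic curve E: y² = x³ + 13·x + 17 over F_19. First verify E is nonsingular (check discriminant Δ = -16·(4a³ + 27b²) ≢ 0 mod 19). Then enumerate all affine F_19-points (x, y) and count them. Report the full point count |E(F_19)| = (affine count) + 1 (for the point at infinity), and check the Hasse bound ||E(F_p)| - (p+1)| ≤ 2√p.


Affine points = {(0, 6), (0, 13), (3, 8), (3, 11), (4, 0), (5, 6), (5, 13), (6, 8), (6, 11), (8, 5), (8, 14), (10, 8), (10, 11), (11, 3), (11, 16), (12, 1), (12, 18), (14, 6), (14, 13)}; affine count = 19; |E(F_19)| = 20.

Discriminant check: Δ ∝ 4a³ + 27b² = 4·13³ + 27·17² = 4·2197 + 27·289 ≡ 4 (mod 19). Nonzero ⇒ E is nonsingular.
For each x ∈ F_19, compute rhs = x³ + 13·x + 17 mod 19, then count y ∈ F_19 with y² ≡ rhs.
  x = 0: rhs = 17, matching y values: 6, 13 (2 points).
  x = 1: rhs = 12, matching y values: none (0 points).
  x = 2: rhs = 13, matching y values: none (0 points).
  x = 3: rhs = 7, matching y values: 8, 11 (2 points).
  x = 4: rhs = 0, matching y values: 0 (1 points).
  x = 5: rhs = 17, matching y values: 6, 13 (2 points).
  x = 6: rhs = 7, matching y values: 8, 11 (2 points).
  x = 7: rhs = 14, matching y values: none (0 points).
  x = 8: rhs = 6, matching y values: 5, 14 (2 points).
  x = 9: rhs = 8, matching y values: none (0 points).
  x = 10: rhs = 7, matching y values: 8, 11 (2 points).
  x = 11: rhs = 9, matching y values: 3, 16 (2 points).
  x = 12: rhs = 1, matching y values: 1, 18 (2 points).
  x = 13: rhs = 8, matching y values: none (0 points).
  x = 14: rhs = 17, matching y values: 6, 13 (2 points).
  x = 15: rhs = 15, matching y values: none (0 points).
  x = 16: rhs = 8, matching y values: none (0 points).
  x = 17: rhs = 2, matching y values: none (0 points).
  x = 18: rhs = 3, matching y values: none (0 points).
Total affine count: 19.
Full point count |E(F_19)| = 19 + 1 = 20.
Hasse bound: |20 − (19+1)| = |0| = 0 ≤ 2√19 ≈ 8.7178 ✓.


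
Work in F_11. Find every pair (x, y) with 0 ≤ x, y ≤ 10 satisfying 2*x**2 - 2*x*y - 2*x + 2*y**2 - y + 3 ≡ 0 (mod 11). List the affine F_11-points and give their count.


Affine F_11-points: {(10, 8)}; count = 1.

For each of the 121 pairs (x, y) ∈ F_11², evaluate f(x, y) mod 11. Record the zeros.
  x = 0: [0↦3, 1↦4, 2↦9, 3↦7, 4↦9, 5↦4, 6↦3, 7↦6, 8↦2, 9↦2, 10↦6]  zeros at y ∈ ∅
  x = 1: [0↦3, 1↦2, 2↦5, 3↦1, 4↦1, 5↦5, 6↦2, 7↦3, 8↦8, 9↦6, 10↦8]  zeros at y ∈ ∅
  x = 2: [0↦7, 1↦4, 2↦5, 3↦10, 4↦8, 5↦10, 6↦5, 7↦4, 8↦7, 9↦3, 10↦3]  zeros at y ∈ ∅
  x = 3: [0↦4, 1↦10, 2↦9, 3↦1, 4↦8, 5↦8, 6↦1, 7↦9, 8↦10, 9↦4, 10↦2]  zeros at y ∈ ∅
  x = 4: [0↦5, 1↦9, 2↦6, 3↦7, 4↦1, 5↦10, 6↦1, 7↦7, 8↦6, 9↦9, 10↦5]  zeros at y ∈ ∅
  x = 5: [0↦10, 1↦1, 2↦7, 3↦6, 4↦9, 5↦5, 6↦5, 7↦9, 8↦6, 9↦7, 10↦1]  zeros at y ∈ ∅
  x = 6: [0↦8, 1↦8, 2↦1, 3↦9, 4↦10, 5↦4, 6↦2, 7↦4, 8↦10, 9↦9, 10↦1]  zeros at y ∈ ∅
  x = 7: [0↦10, 1↦8, 2↦10, 3↦5, 4↦4, 5↦7, 6↦3, 7↦3, 8↦7, 9↦4, 10↦5]  zeros at y ∈ ∅
  x = 8: [0↦5, 1↦1, 2↦1, 3↦5, 4↦2, 5↦3, 6↦8, 7↦6, 8↦8, 9↦3, 10↦2]  zeros at y ∈ ∅
  x = 9: [0↦4, 1↦9, 2↦7, 3↦9, 4↦4, 5↦3, 6↦6, 7↦2, 8↦2, 9↦6, 10↦3]  zeros at y ∈ ∅
  x = 10: [0↦7, 1↦10, 2↦6, 3↦6, 4↦10, 5↦7, 6↦8, 7↦2, 8↦0, 9↦2, 10↦8]  zeros at y ∈ {8}
Collecting zeros: affine points = {(10, 8)}.
Total count |C(F_11)_aff| = 1.


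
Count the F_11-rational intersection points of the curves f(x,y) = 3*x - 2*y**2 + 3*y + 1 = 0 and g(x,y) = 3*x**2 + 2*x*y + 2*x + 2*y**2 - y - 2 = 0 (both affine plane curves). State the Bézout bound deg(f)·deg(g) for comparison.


Common zeros: ∅; count = 0; Bézout bound = 4.

deg(f) = 2, deg(g) = 2, so Bézout bound = 4.
Scan x ∈ F_11. For each x, list the y ∈ F_11 with f(x, y) ≡ 0 and those with g(x, y) ≡ 0 (mod 11); the common zeros in that column are the intersection.
  x = 0: f ≡ 0 at y ∈ ∅; g ≡ 0 at y ∈ ∅; common: ∅.
  x = 1: f ≡ 0 at y ∈ ∅; g ≡ 0 at y ∈ ∅; common: ∅.
  x = 2: f ≡ 0 at y ∈ ∅; g ≡ 0 at y ∈ ∅; common: ∅.
  x = 3: f ≡ 0 at y ∈ {1, 6}; g ≡ 0 at y ∈ ∅; common: ∅.
  x = 4: f ≡ 0 at y ∈ {2, 5}; g ≡ 0 at y ∈ ∅; common: ∅.
  x = 5: f ≡ 0 at y ∈ {8, 10}; g ≡ 0 at y ∈ {6}; common: ∅.
  x = 6: f ≡ 0 at y ∈ ∅; g ≡ 0 at y ∈ ∅; common: ∅.
  x = 7: f ≡ 0 at y ∈ {0, 7}; g ≡ 0 at y ∈ ∅; common: ∅.
  x = 8: f ≡ 0 at y ∈ {9}; g ≡ 0 at y ∈ ∅; common: ∅.
  x = 9: f ≡ 0 at y ∈ ∅; g ≡ 0 at y ∈ ∅; common: ∅.
  x = 10: f ≡ 0 at y ∈ {3, 4}; g ≡ 0 at y ∈ ∅; common: ∅.
Collecting: common zeros = ∅, so the count is 0.
Comparison with the Bézout bound: 0 ≤ 4 = deg(f)·deg(g), as expected for curves with no common component (the affine F_11-count falls short of the bound because intersections may lie at infinity, over extension fields, or carry multiplicity).


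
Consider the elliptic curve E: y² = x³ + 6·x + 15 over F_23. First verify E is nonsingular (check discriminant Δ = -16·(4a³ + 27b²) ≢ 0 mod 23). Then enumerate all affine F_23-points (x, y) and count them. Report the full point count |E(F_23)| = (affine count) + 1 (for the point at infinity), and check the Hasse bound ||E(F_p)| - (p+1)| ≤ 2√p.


Affine points = {(2, 9), (2, 14), (5, 3), (5, 20), (7, 3), (7, 20), (8, 0), (9, 4), (9, 19), (11, 3), (11, 20), (13, 6), (13, 17), (17, 4), (17, 19), (20, 4), (20, 19), (21, 8), (21, 15), (22, 10), (22, 13)}; affine count = 21; |E(F_23)| = 22.

Discriminant check: Δ ∝ 4a³ + 27b² = 4·6³ + 27·15² = 4·216 + 27·225 ≡ 16 (mod 23). Nonzero ⇒ E is nonsingular.
For each x ∈ F_23, compute rhs = x³ + 6·x + 15 mod 23, then count y ∈ F_23 with y² ≡ rhs.
  x = 0: rhs = 15, matching y values: none (0 points).
  x = 1: rhs = 22, matching y values: none (0 points).
  x = 2: rhs = 12, matching y values: 9, 14 (2 points).
  x = 3: rhs = 14, matching y values: none (0 points).
  x = 4: rhs = 11, matching y values: none (0 points).
  x = 5: rhs = 9, matching y values: 3, 20 (2 points).
  x = 6: rhs = 14, matching y values: none (0 points).
  x = 7: rhs = 9, matching y values: 3, 20 (2 points).
  x = 8: rhs = 0, matching y values: 0 (1 points).
  x = 9: rhs = 16, matching y values: 4, 19 (2 points).
  x = 10: rhs = 17, matching y values: none (0 points).
  x = 11: rhs = 9, matching y values: 3, 20 (2 points).
  x = 12: rhs = 21, matching y values: none (0 points).
  x = 13: rhs = 13, matching y values: 6, 17 (2 points).
  x = 14: rhs = 14, matching y values: none (0 points).
  x = 15: rhs = 7, matching y values: none (0 points).
  x = 16: rhs = 21, matching y values: none (0 points).
  x = 17: rhs = 16, matching y values: 4, 19 (2 points).
  x = 18: rhs = 21, matching y values: none (0 points).
  x = 19: rhs = 19, matching y values: none (0 points).
  x = 20: rhs = 16, matching y values: 4, 19 (2 points).
  x = 21: rhs = 18, matching y values: 8, 15 (2 points).
  x = 22: rhs = 8, matching y values: 10, 13 (2 points).
Total affine count: 21.
Full point count |E(F_23)| = 21 + 1 = 22.
Hasse bound: |22 − (23+1)| = |-2| = 2 ≤ 2√23 ≈ 9.5917 ✓.


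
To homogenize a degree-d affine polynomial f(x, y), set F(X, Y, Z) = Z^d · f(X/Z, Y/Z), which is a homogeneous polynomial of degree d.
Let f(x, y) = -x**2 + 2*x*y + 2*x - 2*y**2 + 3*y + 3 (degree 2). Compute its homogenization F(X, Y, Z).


F(X, Y, Z) = -X**2 + 2*X*Y + 2*X*Z - 2*Y**2 + 3*Y*Z + 3*Z**2

deg(f) = 2.
Substitute x = X/Z, y = Y/Z into f, then multiply by Z^2.
  monomial -1·x^2·y^0 ↦ -1·X^2·Y^0·Z^0.
  monomial 2·x^1·y^1 ↦ 2·X^1·Y^1·Z^0.
  monomial 2·x^1·y^0 ↦ 2·X^1·Y^0·Z^1.
  monomial -2·x^0·y^2 ↦ -2·X^0·Y^2·Z^0.
  monomial 3·x^0·y^1 ↦ 3·X^0·Y^1·Z^1.
  monomial 3·x^0·y^0 ↦ 3·X^0·Y^0·Z^2.
Collecting: F(X, Y, Z) = -X**2 + 2*X*Y + 2*X*Z - 2*Y**2 + 3*Y*Z + 3*Z**2.


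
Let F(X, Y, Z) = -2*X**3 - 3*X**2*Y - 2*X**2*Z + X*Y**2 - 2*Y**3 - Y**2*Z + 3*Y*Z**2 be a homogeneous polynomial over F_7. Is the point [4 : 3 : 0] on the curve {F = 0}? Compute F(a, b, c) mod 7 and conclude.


F(4,3,0) ≡ 4 (mod 7); P is NOT on the curve.

Evaluate F(4, 3, 0) term-by-term (mod 7).
  -2*X**3 ↦ -2·64·1·1 = -128
  -3*X**2*Y ↦ -3·16·3·1 = -144
  -2*X**2*Z ↦ -2·16·1·0 = 0
  X*Y**2 ↦ 1·4·9·1 = 36
  -2*Y**3 ↦ -2·1·27·1 = -54
  -Y**2*Z ↦ -1·1·9·0 = 0
  3*Y*Z**2 ↦ 3·1·3·0 = 0
Sum: F(4, 3, 0) = (-128) + (-144) + (0) + (36) + (-54) + (0) + (0) = -290.
Reducing mod 7: -290 ≡ 4 (mod 7).
Since F(a, b, c) ≡ 4 ≠ 0 (mod 7), P does NOT lie on the curve.


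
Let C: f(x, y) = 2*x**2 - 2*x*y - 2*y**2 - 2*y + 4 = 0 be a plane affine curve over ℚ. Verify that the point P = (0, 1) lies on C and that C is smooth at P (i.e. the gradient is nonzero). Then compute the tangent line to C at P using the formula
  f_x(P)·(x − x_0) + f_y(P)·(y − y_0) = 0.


Tangent line at P: -2*x - 6*y + 6 = 0.

Step 1: f(0, 1) = 0, so P lies on C.
Step 2: partial derivatives
  f_x(x, y) = 4*x - 2*y, f_y(x, y) = -2*x - 4*y - 2.
  f_x(P) = -2, f_y(P) = -6 (gradient nonzero, so P is smooth).
Step 3: tangent line at P: -2·(x − 0) + -6·(y − 1) = 0.
Expanding: -2*x - 6*y + 6 = 0.


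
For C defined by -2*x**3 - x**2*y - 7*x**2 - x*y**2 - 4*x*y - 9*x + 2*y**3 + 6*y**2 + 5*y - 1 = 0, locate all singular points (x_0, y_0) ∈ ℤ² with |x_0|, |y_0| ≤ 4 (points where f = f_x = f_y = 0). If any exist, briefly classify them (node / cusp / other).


Singular points: {(-1, -1)}; classification: cusp.

Compute partial derivatives:
  f_x = -6*x**2 - 2*x*y - 14*x - y**2 - 4*y - 9.
  f_y = -x**2 - 2*x*y - 4*x + 6*y**2 + 12*y + 5.
Scan x_0 ∈ {−4, ..., 4}. For each x_0, f_y(x_0, y) is a polynomial in y; find its integer roots y ∈ {−4, ..., 4}, then test f_x and f at those candidates.
  x = -4: f_y(-4, y) = 6*y**2 + 20*y + 5; no integer root y with |y| ≤ 4.
  x = -3: f_y(-3, y) = 6*y**2 + 18*y + 8; no integer root y with |y| ≤ 4.
  x = -2: f_y(-2, y) = 6*y**2 + 16*y + 9; no integer root y with |y| ≤ 4.
  x = -1: f_y(-1, y) = 6*y**2 + 14*y + 8; vanishes at y ∈ {-1}. (-1, -1): f_x = 0, f = 0 — SINGULAR.
  x = 0: f_y(0, y) = 6*y**2 + 12*y + 5; no integer root y with |y| ≤ 4.
  x = 1: f_y(1, y) = 6*y**2 + 10*y; vanishes at y ∈ {0}. (1, 0): f_x = -29 ≠ 0.
  x = 2: f_y(2, y) = 6*y**2 + 8*y - 7; no integer root y with |y| ≤ 4.
  x = 3: f_y(3, y) = 6*y**2 + 6*y - 16; no integer root y with |y| ≤ 4.
  x = 4: f_y(4, y) = 6*y**2 + 4*y - 27; no integer root y with |y| ≤ 4.
Only singular point on the grid: (-1, -1).
Classify: substitute x = -1 + u, y = -1 + v and expand: f = -2*u**3 - u**2*v - u*v**2 + 2*v**3 + v**2.
No constant or linear terms (consistent with a singular point). Quadratic part: v**2. Cubic part: -2*u**3 - u**2*v - u*v**2 + 2*v**3.
The quadratic part v**2 is a perfect square, so there is a single (double) tangent line v = 0, i.e. y = -1. Restricting the cubic part to that line (v = 0) leaves -2*u**3 ≠ 0, so f is not divisible by v and the branch is v² ≈ 2*u**3 to lowest order — this is a cusp.
Classification: cusp.


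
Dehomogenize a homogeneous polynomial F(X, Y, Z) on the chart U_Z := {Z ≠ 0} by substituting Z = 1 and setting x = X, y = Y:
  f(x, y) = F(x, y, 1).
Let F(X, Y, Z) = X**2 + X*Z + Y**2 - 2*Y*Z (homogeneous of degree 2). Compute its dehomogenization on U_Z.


f(x, y) = x**2 + x + y**2 - 2*y

On U_Z we set Z = 1. Each monomial c·X^i·Y^j·Z^k in F becomes c·x^i·y^j·1^k = c·x^i·y^j.
Substituting Z = 1: F(X, Y, 1) = x**2 + x + y**2 - 2*y.
Note: deg(f) ≤ deg(F) = 2; strict inequality happens when F is divisible by Z (lost terms).


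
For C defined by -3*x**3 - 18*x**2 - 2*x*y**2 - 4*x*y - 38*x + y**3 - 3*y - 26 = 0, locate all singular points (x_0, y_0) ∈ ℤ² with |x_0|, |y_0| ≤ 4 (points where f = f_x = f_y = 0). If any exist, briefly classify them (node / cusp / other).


Singular points: {(-2, -1)}; classification: cusp.

Compute partial derivatives:
  f_x = -9*x**2 - 36*x - 2*y**2 - 4*y - 38.
  f_y = -4*x*y - 4*x + 3*y**2 - 3.
Scan x_0 ∈ {−4, ..., 4}. For each x_0, f_y(x_0, y) is a polynomial in y; find its integer roots y ∈ {−4, ..., 4}, then test f_x and f at those candidates.
  x = -4: f_y(-4, y) = 3*y**2 + 16*y + 13; vanishes at y ∈ {-1}. (-4, -1): f_x = -36 ≠ 0.
  x = -3: f_y(-3, y) = 3*y**2 + 12*y + 9; vanishes at y ∈ {-3, -1}. (-3, -3): f_x = -17 ≠ 0; (-3, -1): f_x = -9 ≠ 0.
  x = -2: f_y(-2, y) = 3*y**2 + 8*y + 5; vanishes at y ∈ {-1}. (-2, -1): f_x = 0, f = 0 — SINGULAR.
  x = -1: f_y(-1, y) = 3*y**2 + 4*y + 1; vanishes at y ∈ {-1}. (-1, -1): f_x = -9 ≠ 0.
  x = 0: f_y(0, y) = 3*y**2 - 3; vanishes at y ∈ {-1, 1}. (0, -1): f_x = -36 ≠ 0; (0, 1): f_x = -44 ≠ 0.
  x = 1: f_y(1, y) = 3*y**2 - 4*y - 7; vanishes at y ∈ {-1}. (1, -1): f_x = -81 ≠ 0.
  x = 2: f_y(2, y) = 3*y**2 - 8*y - 11; vanishes at y ∈ {-1}. (2, -1): f_x = -144 ≠ 0.
  x = 3: f_y(3, y) = 3*y**2 - 12*y - 15; vanishes at y ∈ {-1}. (3, -1): f_x = -225 ≠ 0.
  x = 4: f_y(4, y) = 3*y**2 - 16*y - 19; vanishes at y ∈ {-1}. (4, -1): f_x = -324 ≠ 0.
Only singular point on the grid: (-2, -1).
Classify: substitute x = -2 + u, y = -1 + v and expand: f = -3*u**3 - 2*u*v**2 + v**3 + v**2.
No constant or linear terms (consistent with a singular point). Quadratic part: v**2. Cubic part: -3*u**3 - 2*u*v**2 + v**3.
The quadratic part v**2 is a perfect square, so there is a single (double) tangent line v = 0, i.e. y = -1. Restricting the cubic part to that line (v = 0) leaves -3*u**3 ≠ 0, so f is not divisible by v and the branch is v² ≈ 3*u**3 to lowest order — this is a cusp.
Classification: cusp.


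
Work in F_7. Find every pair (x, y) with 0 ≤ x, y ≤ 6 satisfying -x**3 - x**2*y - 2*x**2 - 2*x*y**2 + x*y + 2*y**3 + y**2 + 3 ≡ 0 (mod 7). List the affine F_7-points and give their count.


Affine F_7-points: {(0, 4), (1, 0), (1, 4), (3, 0), (5, 3), (6, 3)}; count = 6.

For each of the 49 pairs (x, y) ∈ F_7², evaluate f(x, y) mod 7. Record the zeros.
  x = 0: [0↦3, 1↦6, 2↦2, 3↦3, 4↦0, 5↦5, 6↦2]  zeros at y ∈ {4}
  x = 1: [0↦0, 1↦1, 2↦5, 3↦3, 4↦0, 5↦1, 6↦4]  zeros at y ∈ {0, 4}
  x = 2: [0↦1, 1↦5, 2↦1, 3↦1, 4↦3, 5↦5, 6↦5]  zeros at y ∈ ∅
  x = 3: [0↦0, 1↦5, 2↦5, 3↦5, 4↦3, 5↦4, 6↦6]  zeros at y ∈ {0}
  x = 4: [0↦5, 1↦2, 2↦4, 3↦2, 4↦1, 5↦6, 6↦1]  zeros at y ∈ ∅
  x = 5: [0↦3, 1↦4, 2↦6, 3↦0, 4↦5, 5↦5, 6↦5]  zeros at y ∈ {3}
  x = 6: [0↦2, 1↦5, 2↦5, 3↦0, 4↦2, 5↦2, 6↦5]  zeros at y ∈ {3}
Collecting zeros: affine points = {(0, 4), (1, 0), (1, 4), (3, 0), (5, 3), (6, 3)}.
Total count |C(F_7)_aff| = 6.


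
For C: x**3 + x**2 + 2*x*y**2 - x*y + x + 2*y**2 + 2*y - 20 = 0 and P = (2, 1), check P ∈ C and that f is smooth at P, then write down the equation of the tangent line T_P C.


Tangent line at P: 18*x + 12*y - 48 = 0.

Step 1: f(2, 1) = 0, so P lies on C.
Step 2: partial derivatives
  f_x(x, y) = 3*x**2 + 2*x + 2*y**2 - y + 1, f_y(x, y) = 4*x*y - x + 4*y + 2.
  f_x(P) = 18, f_y(P) = 12 (gradient nonzero, so P is smooth).
Step 3: tangent line at P: 18·(x − 2) + 12·(y − 1) = 0.
Expanding: 18*x + 12*y - 48 = 0.


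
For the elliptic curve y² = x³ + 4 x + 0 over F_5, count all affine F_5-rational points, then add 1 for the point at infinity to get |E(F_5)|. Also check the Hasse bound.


Affine points = {(0, 0), (1, 0), (2, 1), (2, 4), (3, 2), (3, 3), (4, 0)}; affine count = 7; |E(F_5)| = 8.

Discriminant check: Δ ∝ 4a³ + 27b² = 4·4³ + 27·0² = 4·64 + 27·0 ≡ 1 (mod 5). Nonzero ⇒ E is nonsingular.
For each x ∈ F_5, compute rhs = x³ + 4·x + 0 mod 5, then count y ∈ F_5 with y² ≡ rhs.
  x = 0: rhs = 0, matching y values: 0 (1 points).
  x = 1: rhs = 0, matching y values: 0 (1 points).
  x = 2: rhs = 1, matching y values: 1, 4 (2 points).
  x = 3: rhs = 4, matching y values: 2, 3 (2 points).
  x = 4: rhs = 0, matching y values: 0 (1 points).
Total affine count: 7.
Full point count |E(F_5)| = 7 + 1 = 8.
Hasse bound: |8 − (5+1)| = |2| = 2 ≤ 2√5 ≈ 4.4721 ✓.


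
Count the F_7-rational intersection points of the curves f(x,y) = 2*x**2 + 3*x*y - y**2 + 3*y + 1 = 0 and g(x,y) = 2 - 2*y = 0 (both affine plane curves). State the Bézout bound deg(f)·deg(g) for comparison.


Common zeros: ∅; count = 0; Bézout bound = 2.

deg(f) = 2, deg(g) = 1, so Bézout bound = 2.
Scan x ∈ F_7. For each x, list the y ∈ F_7 with f(x, y) ≡ 0 and those with g(x, y) ≡ 0 (mod 7); the common zeros in that column are the intersection.
  x = 0: f ≡ 0 at y ∈ ∅; g ≡ 0 at y ∈ {1}; common: ∅.
  x = 1: f ≡ 0 at y ∈ ∅; g ≡ 0 at y ∈ {1}; common: ∅.
  x = 2: f ≡ 0 at y ∈ ∅; g ≡ 0 at y ∈ {1}; common: ∅.
  x = 3: f ≡ 0 at y ∈ ∅; g ≡ 0 at y ∈ {1}; common: ∅.
  x = 4: f ≡ 0 at y ∈ {4}; g ≡ 0 at y ∈ {1}; common: ∅.
  x = 5: f ≡ 0 at y ∈ ∅; g ≡ 0 at y ∈ {1}; common: ∅.
  x = 6: f ≡ 0 at y ∈ ∅; g ≡ 0 at y ∈ {1}; common: ∅.
Collecting: common zeros = ∅, so the count is 0.
Comparison with the Bézout bound: 0 ≤ 2 = deg(f)·deg(g), as expected for curves with no common component (the affine F_7-count falls short of the bound because intersections may lie at infinity, over extension fields, or carry multiplicity).


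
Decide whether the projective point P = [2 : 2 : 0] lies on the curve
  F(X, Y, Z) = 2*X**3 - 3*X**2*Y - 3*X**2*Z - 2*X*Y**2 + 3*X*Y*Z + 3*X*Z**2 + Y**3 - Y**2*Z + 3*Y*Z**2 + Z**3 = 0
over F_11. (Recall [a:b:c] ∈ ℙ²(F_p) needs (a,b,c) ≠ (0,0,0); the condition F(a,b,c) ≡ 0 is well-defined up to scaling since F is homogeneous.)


F(2,2,0) ≡ 6 (mod 11); P is NOT on the curve.

Evaluate F(2, 2, 0) term-by-term (mod 11).
  2*X**3 ↦ 2·8·1·1 = 16
  -3*X**2*Y ↦ -3·4·2·1 = -24
  -3*X**2*Z ↦ -3·4·1·0 = 0
  -2*X*Y**2 ↦ -2·2·4·1 = -16
  3*X*Y*Z ↦ 3·2·2·0 = 0
  3*X*Z**2 ↦ 3·2·1·0 = 0
  Y**3 ↦ 1·1·8·1 = 8
  -Y**2*Z ↦ -1·1·4·0 = 0
  3*Y*Z**2 ↦ 3·1·2·0 = 0
  Z**3 ↦ 1·1·1·0 = 0
Sum: F(2, 2, 0) = (16) + (-24) + (0) + (-16) + (0) + (0) + (8) + (0) + (0) + (0) = -16.
Reducing mod 11: -16 ≡ 6 (mod 11).
Since F(a, b, c) ≡ 6 ≠ 0 (mod 11), P does NOT lie on the curve.


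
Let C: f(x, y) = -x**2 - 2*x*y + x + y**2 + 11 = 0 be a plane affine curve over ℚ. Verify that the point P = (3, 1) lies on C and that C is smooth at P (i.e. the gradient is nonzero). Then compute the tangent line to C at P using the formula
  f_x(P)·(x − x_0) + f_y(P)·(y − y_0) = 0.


Tangent line at P: -7*x - 4*y + 25 = 0.

Step 1: f(3, 1) = 0, so P lies on C.
Step 2: partial derivatives
  f_x(x, y) = -2*x - 2*y + 1, f_y(x, y) = -2*x + 2*y.
  f_x(P) = -7, f_y(P) = -4 (gradient nonzero, so P is smooth).
Step 3: tangent line at P: -7·(x − 3) + -4·(y − 1) = 0.
Expanding: -7*x - 4*y + 25 = 0.


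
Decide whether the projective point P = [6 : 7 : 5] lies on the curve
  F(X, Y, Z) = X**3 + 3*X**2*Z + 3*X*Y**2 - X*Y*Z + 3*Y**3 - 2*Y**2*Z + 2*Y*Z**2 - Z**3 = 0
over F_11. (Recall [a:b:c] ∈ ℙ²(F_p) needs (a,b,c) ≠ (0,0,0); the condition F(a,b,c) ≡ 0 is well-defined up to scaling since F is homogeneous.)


F(6,7,5) ≡ 3 (mod 11); P is NOT on the curve.

Evaluate F(6, 7, 5) term-by-term (mod 11).
  X**3 ↦ 1·216·1·1 = 216
  3*X**2*Z ↦ 3·36·1·5 = 540
  3*X*Y**2 ↦ 3·6·49·1 = 882
  -X*Y*Z ↦ -1·6·7·5 = -210
  3*Y**3 ↦ 3·1·343·1 = 1029
  -2*Y**2*Z ↦ -2·1·49·5 = -490
  2*Y*Z**2 ↦ 2·1·7·25 = 350
  -Z**3 ↦ -1·1·1·125 = -125
Sum: F(6, 7, 5) = (216) + (540) + (882) + (-210) + (1029) + (-490) + (350) + (-125) = 2192.
Reducing mod 11: 2192 ≡ 3 (mod 11).
Since F(a, b, c) ≡ 3 ≠ 0 (mod 11), P does NOT lie on the curve.


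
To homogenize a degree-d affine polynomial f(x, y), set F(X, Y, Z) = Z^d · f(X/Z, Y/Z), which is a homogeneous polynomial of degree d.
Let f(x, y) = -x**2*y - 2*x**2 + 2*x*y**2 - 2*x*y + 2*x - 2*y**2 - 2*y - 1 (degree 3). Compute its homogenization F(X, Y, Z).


F(X, Y, Z) = -X**2*Y - 2*X**2*Z + 2*X*Y**2 - 2*X*Y*Z + 2*X*Z**2 - 2*Y**2*Z - 2*Y*Z**2 - Z**3

deg(f) = 3.
Substitute x = X/Z, y = Y/Z into f, then multiply by Z^3.
  monomial -1·x^2·y^1 ↦ -1·X^2·Y^1·Z^0.
  monomial -2·x^2·y^0 ↦ -2·X^2·Y^0·Z^1.
  monomial 2·x^1·y^2 ↦ 2·X^1·Y^2·Z^0.
  monomial -2·x^1·y^1 ↦ -2·X^1·Y^1·Z^1.
  monomial 2·x^1·y^0 ↦ 2·X^1·Y^0·Z^2.
  monomial -2·x^0·y^2 ↦ -2·X^0·Y^2·Z^1.
  monomial -2·x^0·y^1 ↦ -2·X^0·Y^1·Z^2.
  monomial -1·x^0·y^0 ↦ -1·X^0·Y^0·Z^3.
Collecting: F(X, Y, Z) = -X**2*Y - 2*X**2*Z + 2*X*Y**2 - 2*X*Y*Z + 2*X*Z**2 - 2*Y**2*Z - 2*Y*Z**2 - Z**3.


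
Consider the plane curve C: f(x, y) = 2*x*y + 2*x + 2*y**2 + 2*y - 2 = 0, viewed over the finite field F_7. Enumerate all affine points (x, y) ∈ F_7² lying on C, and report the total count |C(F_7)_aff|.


Affine F_7-points: {(1, 0), (1, 5), (3, 1), (3, 2), (6, 3), (6, 4)}; count = 6.

For each of the 49 pairs (x, y) ∈ F_7², evaluate f(x, y) mod 7. Record the zeros.
  x = 0: [0↦5, 1↦2, 2↦3, 3↦1, 4↦3, 5↦2, 6↦5]  zeros at y ∈ ∅
  x = 1: [0↦0, 1↦6, 2↦2, 3↦2, 4↦6, 5↦0, 6↦5]  zeros at y ∈ {0, 5}
  x = 2: [0↦2, 1↦3, 2↦1, 3↦3, 4↦2, 5↦5, 6↦5]  zeros at y ∈ ∅
  x = 3: [0↦4, 1↦0, 2↦0, 3↦4, 4↦5, 5↦3, 6↦5]  zeros at y ∈ {1, 2}
  x = 4: [0↦6, 1↦4, 2↦6, 3↦5, 4↦1, 5↦1, 6↦5]  zeros at y ∈ ∅
  x = 5: [0↦1, 1↦1, 2↦5, 3↦6, 4↦4, 5↦6, 6↦5]  zeros at y ∈ ∅
  x = 6: [0↦3, 1↦5, 2↦4, 3↦0, 4↦0, 5↦4, 6↦5]  zeros at y ∈ {3, 4}
Collecting zeros: affine points = {(1, 0), (1, 5), (3, 1), (3, 2), (6, 3), (6, 4)}.
Total count |C(F_7)_aff| = 6.


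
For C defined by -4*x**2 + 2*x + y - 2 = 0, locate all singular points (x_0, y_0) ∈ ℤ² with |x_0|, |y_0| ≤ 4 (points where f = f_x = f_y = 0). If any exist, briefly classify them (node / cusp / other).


No singular points in the scanned grid; C is smooth there.

Compute partial derivatives:
  f_x = 2 - 8*x.
  f_y = 1.
f_y = 1 is a nonzero constant, so f_y never vanishes: no point (x, y) can satisfy f = f_x = f_y = 0. In particular no (x, y) ∈ {−4, ..., 4}² is singular; the curve is smooth.


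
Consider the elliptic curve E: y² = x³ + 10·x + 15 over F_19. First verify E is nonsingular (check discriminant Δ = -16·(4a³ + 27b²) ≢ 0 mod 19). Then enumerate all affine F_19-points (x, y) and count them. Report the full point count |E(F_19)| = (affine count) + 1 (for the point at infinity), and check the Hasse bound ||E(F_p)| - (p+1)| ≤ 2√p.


Affine points = {(1, 8), (1, 11), (2, 9), (2, 10), (4, 9), (4, 10), (5, 0), (6, 5), (6, 14), (9, 6), (9, 13), (12, 1), (12, 18), (13, 9), (13, 10), (14, 7), (14, 12), (15, 5), (15, 14), (17, 5), (17, 14), (18, 2), (18, 17)}; affine count = 23; |E(F_19)| = 24.

Discriminant check: Δ ∝ 4a³ + 27b² = 4·10³ + 27·15² = 4·1000 + 27·225 ≡ 5 (mod 19). Nonzero ⇒ E is nonsingular.
For each x ∈ F_19, compute rhs = x³ + 10·x + 15 mod 19, then count y ∈ F_19 with y² ≡ rhs.
  x = 0: rhs = 15, matching y values: none (0 points).
  x = 1: rhs = 7, matching y values: 8, 11 (2 points).
  x = 2: rhs = 5, matching y values: 9, 10 (2 points).
  x = 3: rhs = 15, matching y values: none (0 points).
  x = 4: rhs = 5, matching y values: 9, 10 (2 points).
  x = 5: rhs = 0, matching y values: 0 (1 points).
  x = 6: rhs = 6, matching y values: 5, 14 (2 points).
  x = 7: rhs = 10, matching y values: none (0 points).
  x = 8: rhs = 18, matching y values: none (0 points).
  x = 9: rhs = 17, matching y values: 6, 13 (2 points).
  x = 10: rhs = 13, matching y values: none (0 points).
  x = 11: rhs = 12, matching y values: none (0 points).
  x = 12: rhs = 1, matching y values: 1, 18 (2 points).
  x = 13: rhs = 5, matching y values: 9, 10 (2 points).
  x = 14: rhs = 11, matching y values: 7, 12 (2 points).
  x = 15: rhs = 6, matching y values: 5, 14 (2 points).
  x = 16: rhs = 15, matching y values: none (0 points).
  x = 17: rhs = 6, matching y values: 5, 14 (2 points).
  x = 18: rhs = 4, matching y values: 2, 17 (2 points).
Total affine count: 23.
Full point count |E(F_19)| = 23 + 1 = 24.
Hasse bound: |24 − (19+1)| = |4| = 4 ≤ 2√19 ≈ 8.7178 ✓.


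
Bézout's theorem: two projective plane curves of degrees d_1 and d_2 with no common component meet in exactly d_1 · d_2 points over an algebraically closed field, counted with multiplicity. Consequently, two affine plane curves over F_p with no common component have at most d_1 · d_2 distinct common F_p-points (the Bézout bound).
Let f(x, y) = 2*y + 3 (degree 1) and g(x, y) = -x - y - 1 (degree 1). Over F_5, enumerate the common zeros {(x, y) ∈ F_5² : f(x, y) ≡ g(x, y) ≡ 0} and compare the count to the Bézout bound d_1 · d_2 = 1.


Common zeros: {(3, 1)}; count = 1; Bézout bound = 1.

deg(f) = 1, deg(g) = 1, so Bézout bound = 1.
Scan x ∈ F_5. For each x, list the y ∈ F_5 with f(x, y) ≡ 0 and those with g(x, y) ≡ 0 (mod 5); the common zeros in that column are the intersection.
  x = 0: f ≡ 0 at y ∈ {1}; g ≡ 0 at y ∈ {4}; common: ∅.
  x = 1: f ≡ 0 at y ∈ {1}; g ≡ 0 at y ∈ {3}; common: ∅.
  x = 2: f ≡ 0 at y ∈ {1}; g ≡ 0 at y ∈ {2}; common: ∅.
  x = 3: f ≡ 0 at y ∈ {1}; g ≡ 0 at y ∈ {1}; common: {1}.
  x = 4: f ≡ 0 at y ∈ {1}; g ≡ 0 at y ∈ {0}; common: ∅.
Collecting: common zeros = {(3, 1)}, so the count is 1.
Comparison with the Bézout bound: 1 ≤ 1 = deg(f)·deg(g), as expected for curves with no common component (the bound is attained).


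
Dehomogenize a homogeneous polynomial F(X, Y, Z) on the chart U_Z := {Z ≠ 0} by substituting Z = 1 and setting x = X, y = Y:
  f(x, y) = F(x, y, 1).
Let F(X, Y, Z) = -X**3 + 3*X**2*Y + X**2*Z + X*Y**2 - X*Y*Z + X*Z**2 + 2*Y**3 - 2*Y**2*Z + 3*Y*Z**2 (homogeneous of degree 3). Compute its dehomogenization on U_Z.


f(x, y) = -x**3 + 3*x**2*y + x**2 + x*y**2 - x*y + x + 2*y**3 - 2*y**2 + 3*y

On U_Z we set Z = 1. Each monomial c·X^i·Y^j·Z^k in F becomes c·x^i·y^j·1^k = c·x^i·y^j.
Substituting Z = 1: F(X, Y, 1) = -x**3 + 3*x**2*y + x**2 + x*y**2 - x*y + x + 2*y**3 - 2*y**2 + 3*y.
Note: deg(f) ≤ deg(F) = 3; strict inequality happens when F is divisible by Z (lost terms).


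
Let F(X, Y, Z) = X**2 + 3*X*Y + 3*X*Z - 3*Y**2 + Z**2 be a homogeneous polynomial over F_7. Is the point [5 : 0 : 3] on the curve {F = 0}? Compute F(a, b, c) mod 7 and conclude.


F(5,0,3) ≡ 2 (mod 7); P is NOT on the curve.

Evaluate F(5, 0, 3) term-by-term (mod 7).
  X**2 ↦ 1·25·1·1 = 25
  3*X*Y ↦ 3·5·0·1 = 0
  3*X*Z ↦ 3·5·1·3 = 45
  -3*Y**2 ↦ -3·1·0·1 = 0
  Z**2 ↦ 1·1·1·9 = 9
Sum: F(5, 0, 3) = (25) + (0) + (45) + (0) + (9) = 79.
Reducing mod 7: 79 ≡ 2 (mod 7).
Since F(a, b, c) ≡ 2 ≠ 0 (mod 7), P does NOT lie on the curve.
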